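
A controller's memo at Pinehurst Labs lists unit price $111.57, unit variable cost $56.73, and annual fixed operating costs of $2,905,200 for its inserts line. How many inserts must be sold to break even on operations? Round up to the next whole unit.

Contribution margin per unit = $111.57 − $56.73 = $54.84.
Break-even Q = $2,905,200 / $54.84 = 52,975.93 → 52,976 inserts.

52,976 inserts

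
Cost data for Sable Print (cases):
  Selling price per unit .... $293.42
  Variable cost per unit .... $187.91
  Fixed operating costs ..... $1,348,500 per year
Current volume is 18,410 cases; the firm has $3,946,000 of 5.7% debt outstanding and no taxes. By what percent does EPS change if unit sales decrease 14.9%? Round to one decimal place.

-78.4%

At 18,410 units, contribution = 18,410 × $105.51 = $1,942,439.10.
Subtracting fixed costs: EBIT = $1,942,439.10 − $1,348,500 = $593,939.10.
After interest of $224,922.00, pre-tax earnings = $369,017.10.
DCL = total CM / (EBIT − I) = $1,942,439.10 / $369,017.10 = 5.2638.
%ΔEPS = DCL × %ΔSales = 5.2638 × -14.9% = -78.4%.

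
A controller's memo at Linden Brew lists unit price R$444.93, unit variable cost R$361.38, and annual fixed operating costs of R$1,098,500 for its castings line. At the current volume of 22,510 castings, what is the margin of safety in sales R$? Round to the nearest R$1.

Unit CM = price − variable cost = R$444.93 − R$361.38 = R$83.55. Break-even units = R$1,098,500 ÷ R$83.55 = 13,147.82; break-even revenue = 13,147.82 × R$444.93 = R$5,849,857.63.
Current sales = 22,510 × R$444.93 = R$10,015,374.30.
Margin of safety = R$10,015,374.30 − R$5,849,857.63 = R$4,165,517.

R$4,165,517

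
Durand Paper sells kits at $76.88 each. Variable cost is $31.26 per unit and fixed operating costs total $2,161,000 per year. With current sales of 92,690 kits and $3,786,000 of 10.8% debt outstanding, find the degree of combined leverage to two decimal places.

2.55

Contribution at this volume is 92,690 × $45.62 = $4,228,517.80.
EBIT = $4,228,517.80 − $2,161,000 = $2,067,517.80. Interest = $408,888.00.
DOL = $4,228,517.80 ÷ $2,067,517.80 = 2.0452; DFL = $2,067,517.80 ÷ $1,658,629.80 = 1.2465.
DCL = DOL × DFL = 2.0452 × 1.2465 = 2.5493.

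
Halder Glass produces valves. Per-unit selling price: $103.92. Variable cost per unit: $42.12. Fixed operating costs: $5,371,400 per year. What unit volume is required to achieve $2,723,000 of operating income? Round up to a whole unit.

130,978 valves

Contribution margin per unit = $103.92 − $42.12 = $61.80.
Units = (FC + target) / CM = ($5,371,400 + $2,723,000) / $61.80 = 130,977.35, so 130,978 valves.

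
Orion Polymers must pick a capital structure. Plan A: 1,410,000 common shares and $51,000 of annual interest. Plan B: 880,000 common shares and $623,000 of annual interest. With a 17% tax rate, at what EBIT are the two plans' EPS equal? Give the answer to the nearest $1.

$1,572,736

Set EPS_A = EPS_B: (EBIT − $51,000)(1 − 0.17) ÷ 1,410,000 = (EBIT − $623,000)(1 − 0.17) ÷ 880,000.
Cancelling (1 − t) and cross-multiplying: 880,000·(EBIT − 51,000) = 1,410,000·(EBIT − 623,000).
Solving, EBIT = (623,000·1,410,000 − 51,000·880,000) / (1,410,000 − 880,000) = 833,550,000,000 / 530,000 = 1,572,735.85.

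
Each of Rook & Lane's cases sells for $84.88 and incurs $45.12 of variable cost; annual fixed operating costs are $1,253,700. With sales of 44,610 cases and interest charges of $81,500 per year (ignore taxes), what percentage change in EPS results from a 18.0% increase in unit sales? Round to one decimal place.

+72.8%

Total contribution margin = 44,610 × $39.76 = $1,773,693.60.
Operating income = contribution − fixed costs = $1,773,693.60 − $1,253,700 = $519,993.60.
After interest of $81,500.00, pre-tax earnings = $438,493.60.
DCL = total CM / (EBIT − I) = $1,773,693.60 / $438,493.60 = 4.0450.
%ΔEPS = DCL × %ΔSales = 4.0450 × +18.0% = +72.8%.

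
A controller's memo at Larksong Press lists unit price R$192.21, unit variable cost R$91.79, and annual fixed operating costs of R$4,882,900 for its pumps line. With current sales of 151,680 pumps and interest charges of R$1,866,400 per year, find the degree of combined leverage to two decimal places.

Contribution at this volume is 151,680 × R$100.42 = R$15,231,705.60.
Subtracting fixed costs: EBIT = R$15,231,705.60 − R$4,882,900 = R$10,348,805.60. Interest = R$1,866,400.00, so EBIT − I = R$8,482,405.60.
DCL = contribution ÷ (EBIT − I) = R$15,231,705.60 ÷ R$8,482,405.60 = 1.7957.

1.80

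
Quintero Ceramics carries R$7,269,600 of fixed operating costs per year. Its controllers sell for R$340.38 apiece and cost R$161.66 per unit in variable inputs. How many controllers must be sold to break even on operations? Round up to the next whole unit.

40,676 controllers

Each unit contributes R$340.38 − R$161.66 = R$178.72.
Break-even volume = fixed costs ÷ CM per unit = R$7,269,600 ÷ R$178.72 = 40,675.92, so 40,676 controllers.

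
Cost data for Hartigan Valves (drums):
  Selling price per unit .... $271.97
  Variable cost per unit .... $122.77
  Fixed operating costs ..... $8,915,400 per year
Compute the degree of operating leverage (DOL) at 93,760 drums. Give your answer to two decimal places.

At 93,760 units, contribution = 93,760 × $149.20 = $13,988,992.00.
EBIT = $13,988,992.00 − $8,915,400 = $5,073,592.00.
DOL = contribution ÷ EBIT = $13,988,992.00 ÷ $5,073,592.00 = 2.7572.

2.76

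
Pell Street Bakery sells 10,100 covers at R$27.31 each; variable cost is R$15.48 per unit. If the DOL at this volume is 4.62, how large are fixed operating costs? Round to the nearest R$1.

R$93,621

At 10,100 units, contribution = 10,100 × R$11.83 = R$119,483.00.
Since DOL = CM ÷ EBIT, EBIT = R$119,483.00 ÷ 4.62 = R$25,862.12.
And FC = contribution − EBIT = R$119,483.00 − R$25,862.12 = R$93,621.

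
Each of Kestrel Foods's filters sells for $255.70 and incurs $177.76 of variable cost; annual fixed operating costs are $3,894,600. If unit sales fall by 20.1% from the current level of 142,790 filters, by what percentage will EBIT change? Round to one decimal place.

-30.9%

At 142,790 units, contribution = 142,790 × $77.94 = $11,129,052.60.
Operating income = contribution − fixed costs = $11,129,052.60 − $3,894,600 = $7,234,452.60.
So DOL = total CM / EBIT = $11,129,052.60 / $7,234,452.60 = 1.5383.
So EBIT moves 1.5383 × (-20.1%) = -30.9%.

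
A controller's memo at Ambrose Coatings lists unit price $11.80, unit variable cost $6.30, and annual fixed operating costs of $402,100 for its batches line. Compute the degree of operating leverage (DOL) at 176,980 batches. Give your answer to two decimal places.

At 176,980 units, contribution = 176,980 × $5.50 = $973,390.00.
Operating income = contribution − fixed costs = $973,390.00 − $402,100 = $571,290.00.
DOL = contribution ÷ EBIT = $973,390.00 ÷ $571,290.00 = 1.7038.

1.70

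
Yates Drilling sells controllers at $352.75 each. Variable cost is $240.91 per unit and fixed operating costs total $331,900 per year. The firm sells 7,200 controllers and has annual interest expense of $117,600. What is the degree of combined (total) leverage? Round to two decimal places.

Contribution at this volume is 7,200 × $111.84 = $805,248.00.
Subtracting fixed costs: EBIT = $805,248.00 − $331,900 = $473,348.00. Interest = $117,600.00, so EBIT − I = $355,748.00.
Degree of total leverage = total CM / (EBIT − interest) = $805,248.00 / $355,748.00 = 2.2635.

2.26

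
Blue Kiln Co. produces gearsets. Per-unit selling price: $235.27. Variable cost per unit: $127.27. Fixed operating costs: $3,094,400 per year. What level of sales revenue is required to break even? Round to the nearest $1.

$6,740,921

Contribution margin per unit = $235.27 − $127.27 = $108.00, a CM ratio of $108.00 ÷ $235.27 = 0.4590.
Break-even sales = FC ÷ CM ratio = $3,094,400 × $235.27 / $108.00 = $6,740,921.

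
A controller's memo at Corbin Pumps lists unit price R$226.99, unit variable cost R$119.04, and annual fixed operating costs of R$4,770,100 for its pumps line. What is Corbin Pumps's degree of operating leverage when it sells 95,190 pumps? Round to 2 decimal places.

Contribution at this volume is 95,190 × R$107.95 = R$10,275,760.50.
Operating income = contribution − fixed costs = R$10,275,760.50 − R$4,770,100 = R$5,505,660.50.
DOL = contribution ÷ EBIT = R$10,275,760.50 ÷ R$5,505,660.50 = 1.8664.

1.87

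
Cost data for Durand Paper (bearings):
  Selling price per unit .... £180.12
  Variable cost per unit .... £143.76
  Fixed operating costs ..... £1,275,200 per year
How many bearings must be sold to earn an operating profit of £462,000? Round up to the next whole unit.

Contribution margin per unit = £180.12 − £143.76 = £36.36.
Need Q such that Q × £36.36 − £1,275,200 = £462,000, i.e. Q = £1,737,200 / £36.36 = 47,777.78 → 47,778.

47,778 bearings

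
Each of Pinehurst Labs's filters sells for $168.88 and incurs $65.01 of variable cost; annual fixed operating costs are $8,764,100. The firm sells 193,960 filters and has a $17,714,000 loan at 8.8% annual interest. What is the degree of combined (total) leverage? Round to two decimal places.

2.05

Total contribution margin = 193,960 × $103.87 = $20,146,625.20.
Operating income = contribution − fixed costs = $20,146,625.20 − $8,764,100 = $11,382,525.20. Interest = $1,558,832.00.
DOL = $20,146,625.20 ÷ $11,382,525.20 = 1.7700; DFL = $11,382,525.20 ÷ $9,823,693.20 = 1.1587.
Combined leverage = 1.7700 × 1.1587 = 2.0509.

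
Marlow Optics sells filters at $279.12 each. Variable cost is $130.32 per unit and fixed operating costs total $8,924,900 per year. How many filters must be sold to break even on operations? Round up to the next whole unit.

59,980 filters

Unit CM = price − variable cost = $279.12 − $130.32 = $148.80.
Break-even volume = fixed costs ÷ CM per unit = $8,924,900 ÷ $148.80 = 59,979.17, so 59,980 filters.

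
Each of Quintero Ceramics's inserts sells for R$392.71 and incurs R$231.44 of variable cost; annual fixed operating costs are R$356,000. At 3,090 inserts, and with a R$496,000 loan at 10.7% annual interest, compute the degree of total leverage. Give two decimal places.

Contribution at this volume is 3,090 × R$161.27 = R$498,324.30.
EBIT = R$498,324.30 − R$356,000 = R$142,324.30. Interest = R$53,072.00.
DOL = R$498,324.30 ÷ R$142,324.30 = 3.5013; DFL = R$142,324.30 ÷ R$89,252.30 = 1.5946.
Combined leverage = 3.5013 × 1.5946 = 5.5832.

5.58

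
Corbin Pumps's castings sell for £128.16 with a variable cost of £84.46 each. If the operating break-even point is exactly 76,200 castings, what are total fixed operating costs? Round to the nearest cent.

Each unit contributes £128.16 − £84.46 = £43.70.
Fixed costs = break-even units × CM = 76,200 × £43.70 = £3,329,940.00.

£3,329,940.00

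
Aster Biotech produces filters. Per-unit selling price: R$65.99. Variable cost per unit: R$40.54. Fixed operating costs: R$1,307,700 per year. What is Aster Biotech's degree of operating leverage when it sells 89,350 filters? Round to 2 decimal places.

2.35

Total contribution margin = 89,350 × R$25.45 = R$2,273,957.50.
Subtracting fixed costs: EBIT = R$2,273,957.50 − R$1,307,700 = R$966,257.50.
Degree of operating leverage = R$2,273,957.50 / R$966,257.50 = 2.3534.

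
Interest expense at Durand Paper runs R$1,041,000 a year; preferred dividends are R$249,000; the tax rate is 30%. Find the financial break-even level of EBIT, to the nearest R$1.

Grossing the preferred dividend up to pre-tax terms: R$249,000 / (1 − 0.30) = R$355,714.29.
EPS = 0 when EBIT covers interest plus the pre-tax preferred burden: R$1,041,000 + R$355,714.29 = R$1,396,714.29.

R$1,396,714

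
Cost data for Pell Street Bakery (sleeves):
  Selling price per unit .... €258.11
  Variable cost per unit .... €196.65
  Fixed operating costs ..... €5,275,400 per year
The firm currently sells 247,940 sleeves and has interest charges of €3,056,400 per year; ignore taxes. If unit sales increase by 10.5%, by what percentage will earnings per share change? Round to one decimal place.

At 247,940 units, contribution = 247,940 × €61.46 = €15,238,392.40.
EBIT = €15,238,392.40 − €5,275,400 = €9,962,992.40.
After interest of €3,056,400.00, pre-tax earnings = €6,906,592.40.
Degree of combined leverage = contribution ÷ (EBIT − I) = €15,238,392.40 ÷ €6,906,592.40 = 2.2064.
EPS therefore changes by 2.2064 × (+10.5%) = +23.2%.

+23.2%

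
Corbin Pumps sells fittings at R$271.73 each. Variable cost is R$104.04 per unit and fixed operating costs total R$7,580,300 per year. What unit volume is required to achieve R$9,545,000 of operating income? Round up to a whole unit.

102,125 fittings

Contribution margin per unit = R$271.73 − R$104.04 = R$167.69.
Units = (FC + target) / CM = (R$7,580,300 + R$9,545,000) / R$167.69 = 102,124.75, so 102,125 fittings.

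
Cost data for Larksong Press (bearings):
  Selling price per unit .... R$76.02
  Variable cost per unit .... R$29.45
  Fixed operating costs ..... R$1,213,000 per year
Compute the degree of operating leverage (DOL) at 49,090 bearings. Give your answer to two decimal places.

2.13

At 49,090 units, contribution = 49,090 × R$46.57 = R$2,286,121.30.
EBIT = R$2,286,121.30 − R$1,213,000 = R$1,073,121.30.
Degree of operating leverage = R$2,286,121.30 / R$1,073,121.30 = 2.1303.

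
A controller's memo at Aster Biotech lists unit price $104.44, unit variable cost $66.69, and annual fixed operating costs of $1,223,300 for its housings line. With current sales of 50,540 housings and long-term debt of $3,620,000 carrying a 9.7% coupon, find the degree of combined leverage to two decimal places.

5.72

At 50,540 units, contribution = 50,540 × $37.75 = $1,907,885.00.
Subtracting fixed costs: EBIT = $1,907,885.00 − $1,223,300 = $684,585.00. Interest = $351,140.00, so EBIT − I = $333,445.00.
Degree of total leverage = total CM / (EBIT − interest) = $1,907,885.00 / $333,445.00 = 5.7217.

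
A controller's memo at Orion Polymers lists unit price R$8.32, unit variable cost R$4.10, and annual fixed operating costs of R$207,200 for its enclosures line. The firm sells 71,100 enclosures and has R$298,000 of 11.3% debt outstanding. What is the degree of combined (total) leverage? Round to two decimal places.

At 71,100 units, contribution = 71,100 × R$4.22 = R$300,042.00.
EBIT = R$300,042.00 − R$207,200 = R$92,842.00. Interest = R$33,674.00, so EBIT − I = R$59,168.00.
DCL = contribution ÷ (EBIT − I) = R$300,042.00 ÷ R$59,168.00 = 5.0710.

5.07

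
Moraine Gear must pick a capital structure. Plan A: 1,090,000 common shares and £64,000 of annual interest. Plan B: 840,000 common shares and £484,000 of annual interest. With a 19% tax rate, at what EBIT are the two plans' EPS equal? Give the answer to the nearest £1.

At indifference, (EBIT − 64,000)(1 − t)/1,090,000 = (EBIT − 484,000)(1 − t)/840,000.
Cancelling (1 − t) and cross-multiplying: 840,000·(EBIT − 64,000) = 1,090,000·(EBIT − 484,000).
Solving, EBIT = (484,000·1,090,000 − 64,000·840,000) / (1,090,000 − 840,000) = 473,800,000,000 / 250,000 = 1,895,200.00.

£1,895,200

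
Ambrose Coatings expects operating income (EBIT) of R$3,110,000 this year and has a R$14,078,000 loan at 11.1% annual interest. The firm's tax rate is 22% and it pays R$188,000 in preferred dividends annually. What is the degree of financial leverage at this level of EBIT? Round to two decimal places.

Annual interest charges come to R$1,562,658.00.
Pre-tax preferred-dividend burden = R$188,000 ÷ (1 − 0.22) = R$241,025.64.
DFL = EBIT ÷ [EBIT − I − D_p/(1−t)] = R$3,110,000 ÷ [R$3,110,000 − R$1,562,658.00 − R$241,025.64] = R$3,110,000 ÷ R$1,306,316.36 = 2.3807.

2.38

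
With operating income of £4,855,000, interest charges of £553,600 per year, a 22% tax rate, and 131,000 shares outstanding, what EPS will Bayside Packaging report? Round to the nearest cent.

Interest = £553,600.00, so EBT = £4,855,000 − £553,600.00 = £4,301,400.00.
Net income = £4,301,400.00 × (1 − 0.22) = £3,355,092.00.
EPS = £3,355,092.00 ÷ 131,000 = £25.61.

£25.61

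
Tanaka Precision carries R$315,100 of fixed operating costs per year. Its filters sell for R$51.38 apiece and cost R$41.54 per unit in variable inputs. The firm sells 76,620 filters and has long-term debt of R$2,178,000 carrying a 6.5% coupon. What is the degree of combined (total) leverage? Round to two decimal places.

2.54

At 76,620 units, contribution = 76,620 × R$9.84 = R$753,940.80.
Operating income = contribution − fixed costs = R$753,940.80 − R$315,100 = R$438,840.80. Interest = R$141,570.00.
DOL = R$753,940.80 ÷ R$438,840.80 = 1.7180; DFL = R$438,840.80 ÷ R$297,270.80 = 1.4762.
DCL = DOL × DFL = 1.7180 × 1.4762 = 2.5361.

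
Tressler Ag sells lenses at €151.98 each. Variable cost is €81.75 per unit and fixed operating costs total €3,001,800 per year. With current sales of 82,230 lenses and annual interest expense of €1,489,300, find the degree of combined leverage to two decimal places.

4.50

At 82,230 units, contribution = 82,230 × €70.23 = €5,775,012.90.
Operating income = contribution − fixed costs = €5,775,012.90 − €3,001,800 = €2,773,212.90. Interest = €1,489,300.00.
DOL = €5,775,012.90 ÷ €2,773,212.90 = 2.0824; DFL = €2,773,212.90 ÷ €1,283,912.90 = 2.1600.
Combined leverage = 2.0824 × 2.1600 = 4.4980.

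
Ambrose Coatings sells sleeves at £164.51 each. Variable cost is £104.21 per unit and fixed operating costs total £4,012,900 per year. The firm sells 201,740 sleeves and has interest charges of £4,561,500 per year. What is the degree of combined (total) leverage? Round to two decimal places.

3.39

At 201,740 units, contribution = 201,740 × £60.30 = £12,164,922.00.
Subtracting fixed costs: EBIT = £12,164,922.00 − £4,012,900 = £8,152,022.00. Interest = £4,561,500.00.
DOL = £12,164,922.00 ÷ £8,152,022.00 = 1.4923; DFL = £8,152,022.00 ÷ £3,590,522.00 = 2.2704.
Combined leverage = 1.4923 × 2.2704 = 3.3881.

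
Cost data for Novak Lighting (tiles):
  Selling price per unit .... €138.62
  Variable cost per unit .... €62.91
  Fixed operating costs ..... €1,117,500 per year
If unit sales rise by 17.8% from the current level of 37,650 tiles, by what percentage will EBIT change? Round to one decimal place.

Total contribution margin = 37,650 × €75.71 = €2,850,481.50.
EBIT = €2,850,481.50 − €1,117,500 = €1,732,981.50.
So DOL = total CM / EBIT = €2,850,481.50 / €1,732,981.50 = 1.6448.
%ΔEBIT = DOL × %ΔSales = 1.6448 × +17.8% = +29.3%.

+29.3%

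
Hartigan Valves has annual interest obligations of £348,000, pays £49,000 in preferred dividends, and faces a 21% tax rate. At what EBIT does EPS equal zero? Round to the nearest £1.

£410,025

Grossing the preferred dividend up to pre-tax terms: £49,000 / (1 − 0.21) = £62,025.32.
Financial break-even EBIT = interest + D_p ÷ (1 − t) = £348,000 + £62,025.32 = £410,025.32.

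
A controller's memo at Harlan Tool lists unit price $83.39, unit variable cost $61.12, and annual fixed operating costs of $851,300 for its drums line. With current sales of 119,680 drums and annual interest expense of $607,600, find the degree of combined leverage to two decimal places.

2.21

At 119,680 units, contribution = 119,680 × $22.27 = $2,665,273.60.
EBIT = $2,665,273.60 − $851,300 = $1,813,973.60. Interest = $607,600.00.
DOL = $2,665,273.60 ÷ $1,813,973.60 = 1.4693; DFL = $1,813,973.60 ÷ $1,206,373.60 = 1.5037.
Combined leverage = 1.4693 × 1.5037 = 2.2094.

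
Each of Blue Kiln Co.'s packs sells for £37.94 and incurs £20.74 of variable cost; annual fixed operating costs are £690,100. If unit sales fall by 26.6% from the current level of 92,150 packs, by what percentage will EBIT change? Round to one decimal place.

Contribution at this volume is 92,150 × £17.20 = £1,584,980.00.
Operating income = contribution − fixed costs = £1,584,980.00 − £690,100 = £894,880.00.
DOL = contribution ÷ EBIT = £1,584,980.00 ÷ £894,880.00 = 1.7712.
Operating income changes by 1.7712 × -26.6% = -47.1%.

-47.1%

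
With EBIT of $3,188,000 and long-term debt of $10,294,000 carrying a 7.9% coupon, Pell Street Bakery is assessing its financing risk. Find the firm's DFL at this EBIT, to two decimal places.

1.34

Interest = $813,226.00.
DFL = EBIT ÷ (EBIT − I) = $3,188,000 ÷ ($3,188,000 − $813,226.00) = $3,188,000 ÷ $2,374,774.00 = 1.3424.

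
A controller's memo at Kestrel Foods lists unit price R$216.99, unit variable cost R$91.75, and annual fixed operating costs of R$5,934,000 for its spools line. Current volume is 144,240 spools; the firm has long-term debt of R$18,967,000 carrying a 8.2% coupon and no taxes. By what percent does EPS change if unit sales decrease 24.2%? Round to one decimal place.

-41.3%

Total contribution margin = 144,240 × R$125.24 = R$18,064,617.60.
Operating income = contribution − fixed costs = R$18,064,617.60 − R$5,934,000 = R$12,130,617.60.
After interest of R$1,555,294.00, pre-tax earnings = R$10,575,323.60.
Degree of combined leverage = contribution ÷ (EBIT − I) = R$18,064,617.60 ÷ R$10,575,323.60 = 1.7082.
EPS therefore changes by 1.7082 × (-24.2%) = -41.3%.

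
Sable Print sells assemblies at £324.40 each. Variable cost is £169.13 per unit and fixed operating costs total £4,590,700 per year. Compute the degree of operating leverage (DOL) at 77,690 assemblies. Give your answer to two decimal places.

Total contribution margin = 77,690 × £155.27 = £12,062,926.30.
EBIT = £12,062,926.30 − £4,590,700 = £7,472,226.30.
DOL = contribution ÷ EBIT = £12,062,926.30 ÷ £7,472,226.30 = 1.6144.

1.61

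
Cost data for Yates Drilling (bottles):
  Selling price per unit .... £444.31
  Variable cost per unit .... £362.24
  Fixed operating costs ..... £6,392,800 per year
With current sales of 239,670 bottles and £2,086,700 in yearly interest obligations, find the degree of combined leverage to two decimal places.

1.76

Contribution at this volume is 239,670 × £82.07 = £19,669,716.90.
Subtracting fixed costs: EBIT = £19,669,716.90 − £6,392,800 = £13,276,916.90. Interest = £2,086,700.00.
DOL = £19,669,716.90 ÷ £13,276,916.90 = 1.4815; DFL = £13,276,916.90 ÷ £11,190,216.90 = 1.1865.
DCL = DOL × DFL = 1.4815 × 1.1865 = 1.7578.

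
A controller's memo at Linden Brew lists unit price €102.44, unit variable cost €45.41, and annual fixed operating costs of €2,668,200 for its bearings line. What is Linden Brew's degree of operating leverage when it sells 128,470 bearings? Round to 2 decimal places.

Total contribution margin = 128,470 × €57.03 = €7,326,644.10.
Operating income = contribution − fixed costs = €7,326,644.10 − €2,668,200 = €4,658,444.10.
DOL = contribution ÷ EBIT = €7,326,644.10 ÷ €4,658,444.10 = 1.5728.

1.57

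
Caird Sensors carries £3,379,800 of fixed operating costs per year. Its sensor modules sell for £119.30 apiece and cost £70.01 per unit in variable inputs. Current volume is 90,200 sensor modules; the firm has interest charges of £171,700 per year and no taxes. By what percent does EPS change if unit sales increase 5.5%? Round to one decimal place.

At 90,200 units, contribution = 90,200 × £49.29 = £4,445,958.00.
Operating income = contribution − fixed costs = £4,445,958.00 − £3,379,800 = £1,066,158.00.
After interest of £171,700.00, pre-tax earnings = £894,458.00.
DCL = total CM / (EBIT − I) = £4,445,958.00 / £894,458.00 = 4.9706.
%ΔEPS = DCL × %ΔSales = 4.9706 × +5.5% = +27.3%.

+27.3%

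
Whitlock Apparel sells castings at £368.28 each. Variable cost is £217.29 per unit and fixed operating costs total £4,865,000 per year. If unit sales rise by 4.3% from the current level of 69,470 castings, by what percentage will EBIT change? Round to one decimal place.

+8.0%

Total contribution margin = 69,470 × £150.99 = £10,489,275.30.
Operating income = contribution − fixed costs = £10,489,275.30 − £4,865,000 = £5,624,275.30.
DOL = contribution ÷ EBIT = £10,489,275.30 ÷ £5,624,275.30 = 1.8650.
%ΔEBIT = DOL × %ΔSales = 1.8650 × +4.3% = +8.0%.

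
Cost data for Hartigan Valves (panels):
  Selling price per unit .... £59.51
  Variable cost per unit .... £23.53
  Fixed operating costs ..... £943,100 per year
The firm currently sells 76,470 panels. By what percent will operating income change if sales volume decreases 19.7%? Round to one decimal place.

At 76,470 units, contribution = 76,470 × £35.98 = £2,751,390.60.
EBIT = £2,751,390.60 − £943,100 = £1,808,290.60.
DOL = contribution ÷ EBIT = £2,751,390.60 ÷ £1,808,290.60 = 1.5215.
Operating income changes by 1.5215 × -19.7% = -30.0%.

-30.0%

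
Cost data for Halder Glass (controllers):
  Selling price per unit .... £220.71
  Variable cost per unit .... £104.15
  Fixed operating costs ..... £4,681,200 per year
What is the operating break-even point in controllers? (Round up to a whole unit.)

Each unit contributes £220.71 − £104.15 = £116.56.
Units to break even: £4,681,200 ÷ £116.56 = 40,161.29, rounded up to 40,162.

40,162 controllers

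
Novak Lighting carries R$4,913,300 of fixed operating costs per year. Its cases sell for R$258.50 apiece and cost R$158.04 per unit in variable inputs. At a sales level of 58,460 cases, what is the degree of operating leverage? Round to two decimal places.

Contribution at this volume is 58,460 × R$100.46 = R$5,872,891.60.
EBIT = R$5,872,891.60 − R$4,913,300 = R$959,591.60.
So DOL = total CM / EBIT = R$5,872,891.60 / R$959,591.60 = 6.1202.

6.12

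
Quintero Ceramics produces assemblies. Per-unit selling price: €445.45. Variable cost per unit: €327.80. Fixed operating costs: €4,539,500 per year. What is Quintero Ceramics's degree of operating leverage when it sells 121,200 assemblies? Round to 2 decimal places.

Contribution at this volume is 121,200 × €117.65 = €14,259,180.00.
Subtracting fixed costs: EBIT = €14,259,180.00 − €4,539,500 = €9,719,680.00.
Degree of operating leverage = €14,259,180.00 / €9,719,680.00 = 1.4670.

1.47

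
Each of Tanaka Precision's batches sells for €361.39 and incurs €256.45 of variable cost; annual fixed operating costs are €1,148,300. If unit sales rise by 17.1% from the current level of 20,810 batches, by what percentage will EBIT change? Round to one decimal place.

At 20,810 units, contribution = 20,810 × €104.94 = €2,183,801.40.
EBIT = €2,183,801.40 − €1,148,300 = €1,035,501.40.
Degree of operating leverage = €2,183,801.40 / €1,035,501.40 = 2.1089.
Operating income changes by 2.1089 × +17.1% = +36.1%.

+36.1%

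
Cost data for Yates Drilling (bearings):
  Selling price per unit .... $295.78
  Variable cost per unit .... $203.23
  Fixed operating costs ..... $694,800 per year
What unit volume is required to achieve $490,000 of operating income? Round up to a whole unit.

Each unit contributes $295.78 − $203.23 = $92.55.
Need Q such that Q × $92.55 − $694,800 = $490,000, i.e. Q = $1,184,800 / $92.55 = 12,801.73 → 12,802.

12,802 bearings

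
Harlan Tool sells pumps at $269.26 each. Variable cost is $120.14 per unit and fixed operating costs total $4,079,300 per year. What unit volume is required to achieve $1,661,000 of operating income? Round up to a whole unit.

38,495 pumps

Each unit contributes $269.26 − $120.14 = $149.12.
Units = (FC + target) / CM = ($4,079,300 + $1,661,000) / $149.12 = 38,494.50, so 38,495 pumps.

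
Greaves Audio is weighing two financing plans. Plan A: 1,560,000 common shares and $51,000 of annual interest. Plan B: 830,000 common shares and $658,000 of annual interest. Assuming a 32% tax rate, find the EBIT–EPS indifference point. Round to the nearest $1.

$1,348,151

At indifference, (EBIT − 51,000)(1 − t)/1,560,000 = (EBIT − 658,000)(1 − t)/830,000.
The (1 − t) factor cancels: (EBIT − 51,000) × 830,000 = (EBIT − 658,000) × 1,560,000.
EBIT × (1,560,000 − 830,000) = 658,000 × 1,560,000 − 51,000 × 830,000 = 984,150,000,000, so EBIT = 984,150,000,000 ÷ 730,000 = 1,348,150.68.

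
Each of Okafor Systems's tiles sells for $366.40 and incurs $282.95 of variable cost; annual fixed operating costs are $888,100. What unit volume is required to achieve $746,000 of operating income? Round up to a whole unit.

19,582 tiles

Each unit contributes $366.40 − $282.95 = $83.45.
Units = (FC + target) / CM = ($888,100 + $746,000) / $83.45 = 19,581.79, so 19,582 tiles.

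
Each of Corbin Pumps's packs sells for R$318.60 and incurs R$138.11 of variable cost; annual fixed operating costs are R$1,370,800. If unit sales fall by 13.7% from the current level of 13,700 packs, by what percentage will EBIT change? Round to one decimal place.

Contribution at this volume is 13,700 × R$180.49 = R$2,472,713.00.
Subtracting fixed costs: EBIT = R$2,472,713.00 − R$1,370,800 = R$1,101,913.00.
DOL = contribution ÷ EBIT = R$2,472,713.00 ÷ R$1,101,913.00 = 2.2440.
%ΔEBIT = DOL × %ΔSales = 2.2440 × -13.7% = -30.7%.

-30.7%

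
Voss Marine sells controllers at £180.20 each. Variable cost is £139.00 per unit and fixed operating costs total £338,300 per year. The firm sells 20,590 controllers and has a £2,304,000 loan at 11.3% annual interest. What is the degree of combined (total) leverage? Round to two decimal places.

3.40

Contribution at this volume is 20,590 × £41.20 = £848,308.00.
EBIT = £848,308.00 − £338,300 = £510,008.00. Interest = £260,352.00.
DOL = £848,308.00 ÷ £510,008.00 = 1.6633; DFL = £510,008.00 ÷ £249,656.00 = 2.0428.
DCL = DOL × DFL = 1.6633 × 2.0428 = 3.3978.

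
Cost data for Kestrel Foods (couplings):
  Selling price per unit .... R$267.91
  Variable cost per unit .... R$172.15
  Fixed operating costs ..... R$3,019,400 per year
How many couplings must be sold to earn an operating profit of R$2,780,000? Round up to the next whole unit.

60,562 couplings

Each unit contributes R$267.91 − R$172.15 = R$95.76.
Need Q such that Q × R$95.76 − R$3,019,400 = R$2,780,000, i.e. Q = R$5,799,400 / R$95.76 = 60,561.82 → 60,562.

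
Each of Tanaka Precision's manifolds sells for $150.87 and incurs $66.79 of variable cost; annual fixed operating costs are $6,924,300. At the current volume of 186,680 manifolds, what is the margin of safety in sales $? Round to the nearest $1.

$15,739,707

Unit CM = price − variable cost = $150.87 − $66.79 = $84.08. Break-even units = $6,924,300 ÷ $84.08 = 82,353.71; break-even revenue = 82,353.71 × $150.87 = $12,424,704.34.
Actual sales revenue = 186,680 × $150.87 = $28,164,411.60.
Margin of safety = $28,164,411.60 − $12,424,704.34 = $15,739,707.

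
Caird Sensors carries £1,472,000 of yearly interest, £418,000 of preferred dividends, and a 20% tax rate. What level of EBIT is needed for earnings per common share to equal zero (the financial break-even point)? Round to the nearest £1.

£1,994,500

Preferred dividends are paid after tax, so their pre-tax equivalent is £418,000 ÷ (1 − 0.20) = £522,500.00.
EPS = 0 when EBIT covers interest plus the pre-tax preferred burden: £1,472,000 + £522,500.00 = £1,994,500.00.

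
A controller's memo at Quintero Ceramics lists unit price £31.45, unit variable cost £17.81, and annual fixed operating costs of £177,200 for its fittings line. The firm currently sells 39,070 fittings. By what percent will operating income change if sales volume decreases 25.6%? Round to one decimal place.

Contribution at this volume is 39,070 × £13.64 = £532,914.80.
EBIT = £532,914.80 − £177,200 = £355,714.80.
Degree of operating leverage = £532,914.80 / £355,714.80 = 1.4982.
%ΔEBIT = DOL × %ΔSales = 1.4982 × -25.6% = -38.4%.

-38.4%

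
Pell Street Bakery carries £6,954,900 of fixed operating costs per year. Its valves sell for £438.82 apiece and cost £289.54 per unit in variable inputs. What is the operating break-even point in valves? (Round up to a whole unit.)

46,590 valves

Each unit contributes £438.82 − £289.54 = £149.28.
Break-even Q = £6,954,900 / £149.28 = 46,589.63 → 46,590 valves.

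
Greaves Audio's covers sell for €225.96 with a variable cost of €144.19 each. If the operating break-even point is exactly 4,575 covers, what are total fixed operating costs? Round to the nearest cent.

€374,097.75

Unit CM = price − variable cost = €225.96 − €144.19 = €81.77.
Since BE = FC / CM, FC = 4,575 × €81.77 = €374,097.75.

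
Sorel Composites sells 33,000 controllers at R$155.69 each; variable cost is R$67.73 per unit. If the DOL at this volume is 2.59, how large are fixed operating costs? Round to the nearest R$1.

Contribution at this volume is 33,000 × R$87.96 = R$2,902,680.00.
Since DOL = CM ÷ EBIT, EBIT = R$2,902,680.00 ÷ 2.59 = R$1,120,725.87.
Fixed costs = CM − EBIT = R$2,902,680.00 − R$1,120,725.87 = R$1,781,954.

R$1,781,954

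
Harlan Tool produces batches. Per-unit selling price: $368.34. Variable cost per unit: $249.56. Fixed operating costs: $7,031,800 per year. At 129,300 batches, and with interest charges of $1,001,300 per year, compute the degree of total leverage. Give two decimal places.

Contribution at this volume is 129,300 × $118.78 = $15,358,254.00.
Operating income = contribution − fixed costs = $15,358,254.00 − $7,031,800 = $8,326,454.00. Interest = $1,001,300.00, so EBIT − I = $7,325,154.00.
DCL = contribution ÷ (EBIT − I) = $15,358,254.00 ÷ $7,325,154.00 = 2.0966.

2.10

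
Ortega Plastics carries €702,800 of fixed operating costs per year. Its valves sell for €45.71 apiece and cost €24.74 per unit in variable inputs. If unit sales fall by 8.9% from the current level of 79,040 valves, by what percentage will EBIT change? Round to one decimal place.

-15.5%

At 79,040 units, contribution = 79,040 × €20.97 = €1,657,468.80.
Subtracting fixed costs: EBIT = €1,657,468.80 − €702,800 = €954,668.80.
So DOL = total CM / EBIT = €1,657,468.80 / €954,668.80 = 1.7362.
%ΔEBIT = DOL × %ΔSales = 1.7362 × -8.9% = -15.5%.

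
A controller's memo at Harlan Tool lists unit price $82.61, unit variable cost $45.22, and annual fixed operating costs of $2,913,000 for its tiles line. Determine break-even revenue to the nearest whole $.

Contribution margin per unit = $82.61 − $45.22 = $37.39, a CM ratio of $37.39 ÷ $82.61 = 0.4526.
Break-even revenue = fixed costs × price ÷ CM = $2,913,000 × $82.61 ÷ $37.39 = $6,436,024.

$6,436,024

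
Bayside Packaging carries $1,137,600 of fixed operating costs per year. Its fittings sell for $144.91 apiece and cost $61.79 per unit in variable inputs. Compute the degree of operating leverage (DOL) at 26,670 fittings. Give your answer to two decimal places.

2.05

Total contribution margin = 26,670 × $83.12 = $2,216,810.40.
Subtracting fixed costs: EBIT = $2,216,810.40 − $1,137,600 = $1,079,210.40.
Degree of operating leverage = $2,216,810.40 / $1,079,210.40 = 2.0541.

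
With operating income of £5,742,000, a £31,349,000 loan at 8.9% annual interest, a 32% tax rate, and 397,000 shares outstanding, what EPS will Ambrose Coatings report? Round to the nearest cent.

£5.06

Pre-tax income = £5,742,000 − £2,790,061.00 = £2,951,939.00.
Net income = £2,951,939.00 × (1 − 0.32) = £2,007,318.52.
Per share: £2,007,318.52 / 397,000 shares = £5.06.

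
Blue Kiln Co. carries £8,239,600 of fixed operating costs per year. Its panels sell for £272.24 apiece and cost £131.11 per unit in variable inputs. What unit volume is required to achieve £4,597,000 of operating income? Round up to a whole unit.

90,956 panels

Contribution margin per unit = £272.24 − £131.11 = £141.13.
Units = (FC + target) / CM = (£8,239,600 + £4,597,000) / £141.13 = 90,955.86, so 90,956 panels.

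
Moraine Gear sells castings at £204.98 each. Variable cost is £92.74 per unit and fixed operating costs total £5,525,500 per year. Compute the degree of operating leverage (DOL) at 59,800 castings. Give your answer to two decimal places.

Total contribution margin = 59,800 × £112.24 = £6,711,952.00.
Subtracting fixed costs: EBIT = £6,711,952.00 − £5,525,500 = £1,186,452.00.
So DOL = total CM / EBIT = £6,711,952.00 / £1,186,452.00 = 5.6572.

5.66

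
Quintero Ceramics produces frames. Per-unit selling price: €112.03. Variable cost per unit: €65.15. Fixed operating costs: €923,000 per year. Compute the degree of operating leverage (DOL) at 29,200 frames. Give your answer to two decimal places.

3.07

At 29,200 units, contribution = 29,200 × €46.88 = €1,368,896.00.
Operating income = contribution − fixed costs = €1,368,896.00 − €923,000 = €445,896.00.
So DOL = total CM / EBIT = €1,368,896.00 / €445,896.00 = 3.0700.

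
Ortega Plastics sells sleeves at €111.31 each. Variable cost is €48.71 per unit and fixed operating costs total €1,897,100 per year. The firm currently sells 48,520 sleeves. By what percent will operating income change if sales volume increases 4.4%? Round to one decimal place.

Contribution at this volume is 48,520 × €62.60 = €3,037,352.00.
Subtracting fixed costs: EBIT = €3,037,352.00 − €1,897,100 = €1,140,252.00.
DOL = contribution ÷ EBIT = €3,037,352.00 ÷ €1,140,252.00 = 2.6638.
Operating income changes by 2.6638 × +4.4% = +11.7%.

+11.7%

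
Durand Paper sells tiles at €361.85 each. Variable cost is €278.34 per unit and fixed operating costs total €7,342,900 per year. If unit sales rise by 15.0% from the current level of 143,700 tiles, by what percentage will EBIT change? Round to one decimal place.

+38.6%

Total contribution margin = 143,700 × €83.51 = €12,000,387.00.
Subtracting fixed costs: EBIT = €12,000,387.00 − €7,342,900 = €4,657,487.00.
Degree of operating leverage = €12,000,387.00 / €4,657,487.00 = 2.5766.
So EBIT moves 2.5766 × (+15.0%) = +38.6%.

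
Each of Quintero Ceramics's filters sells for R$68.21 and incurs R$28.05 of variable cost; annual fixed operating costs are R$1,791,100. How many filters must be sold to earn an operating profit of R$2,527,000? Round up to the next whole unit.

Each unit contributes R$68.21 − R$28.05 = R$40.16.
Units = (FC + target) / CM = (R$1,791,100 + R$2,527,000) / R$40.16 = 107,522.41, so 107,523 filters.

107,523 filters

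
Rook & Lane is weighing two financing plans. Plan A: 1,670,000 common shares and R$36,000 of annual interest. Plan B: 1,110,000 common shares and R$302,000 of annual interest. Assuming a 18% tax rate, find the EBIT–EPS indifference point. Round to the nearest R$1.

R$829,250

Set EPS_A = EPS_B: (EBIT − R$36,000)(1 − 0.18) ÷ 1,670,000 = (EBIT − R$302,000)(1 − 0.18) ÷ 1,110,000.
The (1 − t) factor cancels: (EBIT − 36,000) × 1,110,000 = (EBIT − 302,000) × 1,670,000.
EBIT × (1,670,000 − 1,110,000) = 302,000 × 1,670,000 − 36,000 × 1,110,000 = 464,380,000,000, so EBIT = 464,380,000,000 ÷ 560,000 = 829,250.00.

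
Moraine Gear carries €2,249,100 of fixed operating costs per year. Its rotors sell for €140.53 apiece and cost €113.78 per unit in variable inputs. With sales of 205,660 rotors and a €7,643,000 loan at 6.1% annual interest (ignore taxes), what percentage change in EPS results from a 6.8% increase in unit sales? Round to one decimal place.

Total contribution margin = 205,660 × €26.75 = €5,501,405.00.
EBIT = €5,501,405.00 − €2,249,100 = €3,252,305.00.
After interest of €466,223.00, pre-tax earnings = €2,786,082.00.
DCL = total CM / (EBIT − I) = €5,501,405.00 / €2,786,082.00 = 1.9746.
%ΔEPS = DCL × %ΔSales = 1.9746 × +6.8% = +13.4%.

+13.4%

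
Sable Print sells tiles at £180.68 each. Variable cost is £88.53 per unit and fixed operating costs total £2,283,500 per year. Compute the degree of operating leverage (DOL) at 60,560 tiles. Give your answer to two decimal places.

1.69

Total contribution margin = 60,560 × £92.15 = £5,580,604.00.
Subtracting fixed costs: EBIT = £5,580,604.00 − £2,283,500 = £3,297,104.00.
So DOL = total CM / EBIT = £5,580,604.00 / £3,297,104.00 = 1.6926.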